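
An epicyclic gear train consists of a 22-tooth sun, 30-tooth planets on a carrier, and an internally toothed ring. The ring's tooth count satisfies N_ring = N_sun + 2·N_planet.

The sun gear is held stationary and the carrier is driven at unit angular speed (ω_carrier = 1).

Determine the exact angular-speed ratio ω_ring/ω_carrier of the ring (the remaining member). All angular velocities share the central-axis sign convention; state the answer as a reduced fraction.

52/41

N_ring = 22 + 2·30 = 82
22(ω_s−ω_c) = −82(ω_r−ω_c),  ω_s=0, ω_c=1
ω_r = 1 − (22/82)(0−1) = 52/41
ω_r/ω_c = 52/41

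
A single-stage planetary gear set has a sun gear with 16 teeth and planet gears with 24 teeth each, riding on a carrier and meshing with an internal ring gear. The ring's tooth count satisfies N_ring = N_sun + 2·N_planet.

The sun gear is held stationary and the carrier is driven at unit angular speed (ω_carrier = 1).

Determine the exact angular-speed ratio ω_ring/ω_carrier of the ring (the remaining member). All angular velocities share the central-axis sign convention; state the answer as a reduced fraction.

5/4

N_ring = 16 + 2·24 = 64
16(ω_s−ω_c) = −64(ω_r−ω_c),  ω_s=0, ω_c=1
ω_r = 1 − (16/64)(0−1) = 5/4
ω_r/ω_c = 5/4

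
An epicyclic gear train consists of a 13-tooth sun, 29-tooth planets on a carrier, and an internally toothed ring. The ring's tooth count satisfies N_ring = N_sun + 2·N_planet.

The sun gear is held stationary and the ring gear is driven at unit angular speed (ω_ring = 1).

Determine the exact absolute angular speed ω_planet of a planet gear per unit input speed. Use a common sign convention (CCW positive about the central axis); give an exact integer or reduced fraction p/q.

71/58

N_ring = 13 + 2·29 = 71
13(ω_s−ω_c) = −71(ω_r−ω_c),  ω_s=0, ω_r=1
13(0−ω_c) = −71(1−ω_c)  ⇒  84ω_c = 71  ⇒  ω_c = 71/84
sun–planet: 13·(0−71/84) = −29·(ω_p−ω_c)  ⇒  ω_p−ω_c = −(13/29)·(-71/84) = 923/2436
ω_p = 71/84 + 923/2436 = 71/58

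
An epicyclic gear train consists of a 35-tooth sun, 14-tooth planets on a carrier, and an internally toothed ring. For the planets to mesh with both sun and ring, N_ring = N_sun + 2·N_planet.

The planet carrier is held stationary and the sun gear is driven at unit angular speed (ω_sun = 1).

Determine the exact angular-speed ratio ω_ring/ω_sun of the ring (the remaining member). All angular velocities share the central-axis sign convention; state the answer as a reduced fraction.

N_ring = 35 + 2·14 = 63
35(ω_s−ω_c) = −63(ω_r−ω_c),  ω_c=0, ω_s=1
ω_r = 0 − (35/63)(1−0) = -5/9
ω_r/ω_s = -5/9

-5/9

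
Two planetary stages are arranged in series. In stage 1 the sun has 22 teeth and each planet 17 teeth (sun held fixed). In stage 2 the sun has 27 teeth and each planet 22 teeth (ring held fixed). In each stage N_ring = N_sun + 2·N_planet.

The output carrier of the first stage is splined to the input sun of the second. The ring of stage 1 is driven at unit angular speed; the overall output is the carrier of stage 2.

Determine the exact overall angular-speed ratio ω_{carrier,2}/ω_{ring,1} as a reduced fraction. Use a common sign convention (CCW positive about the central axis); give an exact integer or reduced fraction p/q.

18/91

Stage 1: N_ring = 22 + 2·17 = 56
Stage 1: 22(ω_s−ω_c) = −56(ω_r−ω_c),  ω_s=0, ω_r=1
Stage 1: 22(0−ω_c) = −56(1−ω_c)  ⇒  78ω_c = 56  ⇒  ω_c = 28/39
  ⇒ ω_c¹/ω_r¹ = 28/39
Stage 2: N_ring = 27 + 2·22 = 71
Stage 2: 27(ω_s−ω_c) = −71(ω_r−ω_c),  ω_r=0, ω_s=1
Stage 2: 27(1−ω_c) = −71(0−ω_c)  ⇒  98ω_c = 27  ⇒  ω_c = 27/98
  ⇒ ω_c²/ω_s² = 27/98
Coupling ω_s² = ω_c¹ ⇒ overall = 28/39 × 27/98 = 18/91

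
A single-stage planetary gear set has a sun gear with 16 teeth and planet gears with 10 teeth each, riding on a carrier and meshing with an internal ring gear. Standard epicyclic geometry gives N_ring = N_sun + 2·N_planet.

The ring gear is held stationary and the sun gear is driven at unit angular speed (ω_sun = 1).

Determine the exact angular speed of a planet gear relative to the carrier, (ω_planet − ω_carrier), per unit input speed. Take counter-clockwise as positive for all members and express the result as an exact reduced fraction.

-72/65

N_ring = 16 + 2·10 = 36
16(ω_s−ω_c) = −36(ω_r−ω_c),  ω_r=0, ω_s=1
16(1−ω_c) = −36(0−ω_c)  ⇒  52ω_c = 16  ⇒  ω_c = 4/13
sun–planet: 16·(1−4/13) = −10·(ω_p−ω_c)  ⇒  ω_p−ω_c = −(16/10)·(9/13) = -72/65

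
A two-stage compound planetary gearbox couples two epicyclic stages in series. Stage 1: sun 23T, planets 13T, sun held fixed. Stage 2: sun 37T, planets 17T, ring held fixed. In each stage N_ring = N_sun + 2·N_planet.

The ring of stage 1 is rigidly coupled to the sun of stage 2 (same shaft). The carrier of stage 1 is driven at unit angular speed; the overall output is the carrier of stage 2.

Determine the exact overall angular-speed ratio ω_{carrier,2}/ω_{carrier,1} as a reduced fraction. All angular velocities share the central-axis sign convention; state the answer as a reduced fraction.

74/147

Stage 1: N_ring = 23 + 2·13 = 49
Stage 1: 23(ω_s−ω_c) = −49(ω_r−ω_c),  ω_s=0, ω_c=1
Stage 1: ω_r = 1 − (23/49)(0−1) = 72/49
  ⇒ ω_r¹/ω_c¹ = 72/49
Stage 2: N_ring = 37 + 2·17 = 71
Stage 2: 37(ω_s−ω_c) = −71(ω_r−ω_c),  ω_r=0, ω_s=1
Stage 2: 37(1−ω_c) = −71(0−ω_c)  ⇒  108ω_c = 37  ⇒  ω_c = 37/108
  ⇒ ω_c²/ω_s² = 37/108
Coupling ω_s² = ω_r¹ ⇒ overall = 72/49 × 37/108 = 74/147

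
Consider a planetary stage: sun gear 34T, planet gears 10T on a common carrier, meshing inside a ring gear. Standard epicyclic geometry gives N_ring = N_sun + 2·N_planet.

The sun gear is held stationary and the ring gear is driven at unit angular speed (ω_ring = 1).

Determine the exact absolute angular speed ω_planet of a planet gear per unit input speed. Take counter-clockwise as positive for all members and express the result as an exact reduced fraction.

N_ring = 34 + 2·10 = 54
34(ω_s−ω_c) = −54(ω_r−ω_c),  ω_s=0, ω_r=1
34(0−ω_c) = −54(1−ω_c)  ⇒  88ω_c = 54  ⇒  ω_c = 27/44
sun–planet: 34·(0−27/44) = −10·(ω_p−ω_c)  ⇒  ω_p−ω_c = −(34/10)·(-27/44) = 459/220
ω_p = 27/44 + 459/220 = 27/10

27/10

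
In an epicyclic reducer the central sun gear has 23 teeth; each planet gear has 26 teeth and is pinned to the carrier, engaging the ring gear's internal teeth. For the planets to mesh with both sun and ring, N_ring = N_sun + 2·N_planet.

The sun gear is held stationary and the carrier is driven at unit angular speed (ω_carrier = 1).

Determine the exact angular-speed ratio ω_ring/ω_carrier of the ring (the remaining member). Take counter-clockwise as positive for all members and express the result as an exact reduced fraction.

98/75

N_ring = 23 + 2·26 = 75
23(ω_s−ω_c) = −75(ω_r−ω_c),  ω_s=0, ω_c=1
ω_r = 1 − (23/75)(0−1) = 98/75
ω_r/ω_c = 98/75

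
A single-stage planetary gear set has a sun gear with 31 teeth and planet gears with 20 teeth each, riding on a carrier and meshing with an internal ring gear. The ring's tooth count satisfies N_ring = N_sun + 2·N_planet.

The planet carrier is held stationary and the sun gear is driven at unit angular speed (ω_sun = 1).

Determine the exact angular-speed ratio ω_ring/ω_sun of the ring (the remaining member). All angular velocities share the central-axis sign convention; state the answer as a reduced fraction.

-31/71

N_ring = 31 + 2·20 = 71
31(ω_s−ω_c) = −71(ω_r−ω_c),  ω_c=0, ω_s=1
ω_r = 0 − (31/71)(1−0) = -31/71
ω_r/ω_s = -31/71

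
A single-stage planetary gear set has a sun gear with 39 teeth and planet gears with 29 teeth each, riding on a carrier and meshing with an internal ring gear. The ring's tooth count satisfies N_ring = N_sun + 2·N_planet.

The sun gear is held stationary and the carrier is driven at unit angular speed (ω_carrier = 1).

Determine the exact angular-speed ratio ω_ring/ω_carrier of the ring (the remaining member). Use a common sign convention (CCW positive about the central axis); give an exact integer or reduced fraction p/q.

136/97

N_ring = 39 + 2·29 = 97
39(ω_s−ω_c) = −97(ω_r−ω_c),  ω_s=0, ω_c=1
ω_r = 1 − (39/97)(0−1) = 136/97
ω_r/ω_c = 136/97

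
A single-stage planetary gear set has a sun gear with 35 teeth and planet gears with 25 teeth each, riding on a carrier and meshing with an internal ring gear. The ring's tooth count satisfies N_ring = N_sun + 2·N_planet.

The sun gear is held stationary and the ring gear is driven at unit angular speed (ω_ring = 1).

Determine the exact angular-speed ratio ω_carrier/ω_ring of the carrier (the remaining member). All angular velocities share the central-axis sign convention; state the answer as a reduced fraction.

17/24

N_ring = 35 + 2·25 = 85
35(ω_s−ω_c) = −85(ω_r−ω_c),  ω_s=0, ω_r=1
35(0−ω_c) = −85(1−ω_c)  ⇒  120ω_c = 85  ⇒  ω_c = 17/24
ω_c/ω_r = 17/24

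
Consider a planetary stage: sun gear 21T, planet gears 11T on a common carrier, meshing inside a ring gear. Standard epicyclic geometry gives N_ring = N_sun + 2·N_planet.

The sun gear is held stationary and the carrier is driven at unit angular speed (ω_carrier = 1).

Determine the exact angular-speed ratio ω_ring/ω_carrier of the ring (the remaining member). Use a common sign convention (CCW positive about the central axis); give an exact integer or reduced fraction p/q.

64/43

N_ring = 21 + 2·11 = 43
21(ω_s−ω_c) = −43(ω_r−ω_c),  ω_s=0, ω_c=1
ω_r = 1 − (21/43)(0−1) = 64/43
ω_r/ω_c = 64/43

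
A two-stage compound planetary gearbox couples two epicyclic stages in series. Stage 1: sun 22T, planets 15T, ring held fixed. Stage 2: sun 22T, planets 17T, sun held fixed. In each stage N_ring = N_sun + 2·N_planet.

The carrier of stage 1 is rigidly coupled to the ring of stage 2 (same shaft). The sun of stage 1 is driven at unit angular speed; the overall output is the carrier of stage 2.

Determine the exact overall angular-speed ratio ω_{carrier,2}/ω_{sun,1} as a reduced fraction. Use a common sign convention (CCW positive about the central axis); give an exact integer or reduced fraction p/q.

Stage 1: N_ring = 22 + 2·15 = 52
Stage 1: 22(ω_s−ω_c) = −52(ω_r−ω_c),  ω_r=0, ω_s=1
Stage 1: 22(1−ω_c) = −52(0−ω_c)  ⇒  74ω_c = 22  ⇒  ω_c = 11/37
  ⇒ ω_c¹/ω_s¹ = 11/37
Stage 2: N_ring = 22 + 2·17 = 56
Stage 2: 22(ω_s−ω_c) = −56(ω_r−ω_c),  ω_s=0, ω_r=1
Stage 2: 22(0−ω_c) = −56(1−ω_c)  ⇒  78ω_c = 56  ⇒  ω_c = 28/39
  ⇒ ω_c²/ω_r² = 28/39
Coupling ω_r² = ω_c¹ ⇒ overall = 11/37 × 28/39 = 308/1443

308/1443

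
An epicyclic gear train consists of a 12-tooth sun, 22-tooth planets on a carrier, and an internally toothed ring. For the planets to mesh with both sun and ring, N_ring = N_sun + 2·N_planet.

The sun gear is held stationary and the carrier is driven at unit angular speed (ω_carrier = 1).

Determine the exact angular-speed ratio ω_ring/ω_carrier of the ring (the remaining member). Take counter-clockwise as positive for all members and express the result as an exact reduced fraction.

N_ring = 12 + 2·22 = 56
12(ω_s−ω_c) = −56(ω_r−ω_c),  ω_s=0, ω_c=1
ω_r = 1 − (12/56)(0−1) = 17/14
ω_r/ω_c = 17/14

17/14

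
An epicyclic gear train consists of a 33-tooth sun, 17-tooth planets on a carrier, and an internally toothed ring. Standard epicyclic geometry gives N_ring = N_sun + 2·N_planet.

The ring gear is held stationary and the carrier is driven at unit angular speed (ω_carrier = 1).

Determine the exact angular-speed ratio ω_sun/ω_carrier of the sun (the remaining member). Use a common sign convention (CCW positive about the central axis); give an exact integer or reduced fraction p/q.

100/33

N_ring = 33 + 2·17 = 67
33(ω_s−ω_c) = −67(ω_r−ω_c),  ω_r=0, ω_c=1
ω_s = 1 − (67/33)(0−1) = 100/33
ω_s/ω_c = 100/33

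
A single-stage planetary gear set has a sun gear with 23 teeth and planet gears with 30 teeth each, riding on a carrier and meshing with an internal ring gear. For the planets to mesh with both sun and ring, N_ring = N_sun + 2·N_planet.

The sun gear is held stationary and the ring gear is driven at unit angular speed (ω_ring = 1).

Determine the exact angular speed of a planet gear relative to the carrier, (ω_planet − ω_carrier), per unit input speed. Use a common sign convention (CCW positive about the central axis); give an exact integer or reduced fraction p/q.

1909/3180

N_ring = 23 + 2·30 = 83
23(ω_s−ω_c) = −83(ω_r−ω_c),  ω_s=0, ω_r=1
23(0−ω_c) = −83(1−ω_c)  ⇒  106ω_c = 83  ⇒  ω_c = 83/106
sun–planet: 23·(0−83/106) = −30·(ω_p−ω_c)  ⇒  ω_p−ω_c = −(23/30)·(-83/106) = 1909/3180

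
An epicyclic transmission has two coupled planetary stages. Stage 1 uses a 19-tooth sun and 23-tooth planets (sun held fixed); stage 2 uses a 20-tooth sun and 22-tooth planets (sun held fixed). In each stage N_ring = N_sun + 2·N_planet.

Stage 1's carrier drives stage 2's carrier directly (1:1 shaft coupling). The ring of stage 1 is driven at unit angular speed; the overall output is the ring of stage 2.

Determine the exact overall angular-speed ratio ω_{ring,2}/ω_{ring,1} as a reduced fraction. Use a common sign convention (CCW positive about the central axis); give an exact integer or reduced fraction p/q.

65/64

Stage 1: N_ring = 19 + 2·23 = 65
Stage 1: 19(ω_s−ω_c) = −65(ω_r−ω_c),  ω_s=0, ω_r=1
Stage 1: 19(0−ω_c) = −65(1−ω_c)  ⇒  84ω_c = 65  ⇒  ω_c = 65/84
  ⇒ ω_c¹/ω_r¹ = 65/84
Stage 2: N_ring = 20 + 2·22 = 64
Stage 2: 20(ω_s−ω_c) = −64(ω_r−ω_c),  ω_s=0, ω_c=1
Stage 2: ω_r = 1 − (20/64)(0−1) = 21/16
  ⇒ ω_r²/ω_c² = 21/16
Coupling ω_c² = ω_c¹ ⇒ overall = 65/84 × 21/16 = 65/64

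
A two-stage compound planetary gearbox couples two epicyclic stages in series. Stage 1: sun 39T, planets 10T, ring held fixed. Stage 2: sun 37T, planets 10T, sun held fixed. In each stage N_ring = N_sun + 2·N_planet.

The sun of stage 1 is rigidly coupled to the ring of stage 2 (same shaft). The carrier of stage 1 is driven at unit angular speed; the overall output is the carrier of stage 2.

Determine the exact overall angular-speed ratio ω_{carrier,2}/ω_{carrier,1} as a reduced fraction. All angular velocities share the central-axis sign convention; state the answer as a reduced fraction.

Stage 1: N_ring = 39 + 2·10 = 59
Stage 1: 39(ω_s−ω_c) = −59(ω_r−ω_c),  ω_r=0, ω_c=1
Stage 1: ω_s = 1 − (59/39)(0−1) = 98/39
  ⇒ ω_s¹/ω_c¹ = 98/39
Stage 2: N_ring = 37 + 2·10 = 57
Stage 2: 37(ω_s−ω_c) = −57(ω_r−ω_c),  ω_s=0, ω_r=1
Stage 2: 37(0−ω_c) = −57(1−ω_c)  ⇒  94ω_c = 57  ⇒  ω_c = 57/94
  ⇒ ω_c²/ω_r² = 57/94
Coupling ω_r² = ω_s¹ ⇒ overall = 98/39 × 57/94 = 931/611

931/611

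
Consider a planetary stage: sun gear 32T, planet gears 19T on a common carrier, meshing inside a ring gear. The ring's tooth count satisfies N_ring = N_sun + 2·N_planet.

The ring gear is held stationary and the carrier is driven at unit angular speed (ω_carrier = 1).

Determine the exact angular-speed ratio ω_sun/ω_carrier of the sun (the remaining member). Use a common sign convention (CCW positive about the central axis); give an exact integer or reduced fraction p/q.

51/16

N_ring = 32 + 2·19 = 70
32(ω_s−ω_c) = −70(ω_r−ω_c),  ω_r=0, ω_c=1
ω_s = 1 − (70/32)(0−1) = 51/16
ω_s/ω_c = 51/16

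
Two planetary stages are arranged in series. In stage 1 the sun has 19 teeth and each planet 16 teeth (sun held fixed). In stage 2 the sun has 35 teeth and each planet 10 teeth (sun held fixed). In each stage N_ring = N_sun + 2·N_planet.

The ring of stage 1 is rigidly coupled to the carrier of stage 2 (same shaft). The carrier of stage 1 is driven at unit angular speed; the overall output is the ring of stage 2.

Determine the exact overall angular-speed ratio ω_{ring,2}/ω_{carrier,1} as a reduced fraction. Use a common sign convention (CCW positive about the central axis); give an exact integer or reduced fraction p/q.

Stage 1: N_ring = 19 + 2·16 = 51
Stage 1: 19(ω_s−ω_c) = −51(ω_r−ω_c),  ω_s=0, ω_c=1
Stage 1: ω_r = 1 − (19/51)(0−1) = 70/51
  ⇒ ω_r¹/ω_c¹ = 70/51
Stage 2: N_ring = 35 + 2·10 = 55
Stage 2: 35(ω_s−ω_c) = −55(ω_r−ω_c),  ω_s=0, ω_c=1
Stage 2: ω_r = 1 − (35/55)(0−1) = 18/11
  ⇒ ω_r²/ω_c² = 18/11
Coupling ω_c² = ω_r¹ ⇒ overall = 70/51 × 18/11 = 420/187

420/187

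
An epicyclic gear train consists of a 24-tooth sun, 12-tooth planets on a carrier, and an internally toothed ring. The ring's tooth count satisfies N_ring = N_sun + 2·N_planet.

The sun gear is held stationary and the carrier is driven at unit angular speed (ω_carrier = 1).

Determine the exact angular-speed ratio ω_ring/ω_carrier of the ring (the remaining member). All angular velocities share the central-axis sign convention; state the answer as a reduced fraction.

3/2

N_ring = 24 + 2·12 = 48
24(ω_s−ω_c) = −48(ω_r−ω_c),  ω_s=0, ω_c=1
ω_r = 1 − (24/48)(0−1) = 3/2
ω_r/ω_c = 3/2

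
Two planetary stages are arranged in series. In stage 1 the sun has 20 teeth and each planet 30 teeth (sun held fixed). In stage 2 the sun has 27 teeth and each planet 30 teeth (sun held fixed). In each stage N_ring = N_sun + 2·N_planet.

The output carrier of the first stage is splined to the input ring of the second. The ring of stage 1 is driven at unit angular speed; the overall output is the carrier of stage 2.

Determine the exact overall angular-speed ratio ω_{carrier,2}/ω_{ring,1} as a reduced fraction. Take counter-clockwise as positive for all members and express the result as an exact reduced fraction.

Stage 1: N_ring = 20 + 2·30 = 80
Stage 1: 20(ω_s−ω_c) = −80(ω_r−ω_c),  ω_s=0, ω_r=1
Stage 1: 20(0−ω_c) = −80(1−ω_c)  ⇒  100ω_c = 80  ⇒  ω_c = 4/5
  ⇒ ω_c¹/ω_r¹ = 4/5
Stage 2: N_ring = 27 + 2·30 = 87
Stage 2: 27(ω_s−ω_c) = −87(ω_r−ω_c),  ω_s=0, ω_r=1
Stage 2: 27(0−ω_c) = −87(1−ω_c)  ⇒  114ω_c = 87  ⇒  ω_c = 29/38
  ⇒ ω_c²/ω_r² = 29/38
Coupling ω_r² = ω_c¹ ⇒ overall = 4/5 × 29/38 = 58/95

58/95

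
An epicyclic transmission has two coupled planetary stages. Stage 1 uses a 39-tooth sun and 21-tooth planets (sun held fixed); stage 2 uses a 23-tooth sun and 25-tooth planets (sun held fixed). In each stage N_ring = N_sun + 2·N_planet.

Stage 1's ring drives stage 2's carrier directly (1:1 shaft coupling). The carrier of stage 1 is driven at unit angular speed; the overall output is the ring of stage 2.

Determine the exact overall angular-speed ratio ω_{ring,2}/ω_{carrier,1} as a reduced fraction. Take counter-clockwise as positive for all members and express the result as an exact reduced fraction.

Stage 1: N_ring = 39 + 2·21 = 81
Stage 1: 39(ω_s−ω_c) = −81(ω_r−ω_c),  ω_s=0, ω_c=1
Stage 1: ω_r = 1 − (39/81)(0−1) = 40/27
  ⇒ ω_r¹/ω_c¹ = 40/27
Stage 2: N_ring = 23 + 2·25 = 73
Stage 2: 23(ω_s−ω_c) = −73(ω_r−ω_c),  ω_s=0, ω_c=1
Stage 2: ω_r = 1 − (23/73)(0−1) = 96/73
  ⇒ ω_r²/ω_c² = 96/73
Coupling ω_c² = ω_r¹ ⇒ overall = 40/27 × 96/73 = 1280/657

1280/657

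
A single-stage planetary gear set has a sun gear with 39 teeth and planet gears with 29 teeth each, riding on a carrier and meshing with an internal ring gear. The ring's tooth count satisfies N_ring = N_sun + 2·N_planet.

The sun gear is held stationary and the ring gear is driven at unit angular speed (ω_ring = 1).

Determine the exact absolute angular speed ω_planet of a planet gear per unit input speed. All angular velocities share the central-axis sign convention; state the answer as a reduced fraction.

N_ring = 39 + 2·29 = 97
39(ω_s−ω_c) = −97(ω_r−ω_c),  ω_s=0, ω_r=1
39(0−ω_c) = −97(1−ω_c)  ⇒  136ω_c = 97  ⇒  ω_c = 97/136
sun–planet: 39·(0−97/136) = −29·(ω_p−ω_c)  ⇒  ω_p−ω_c = −(39/29)·(-97/136) = 3783/3944
ω_p = 97/136 + 3783/3944 = 97/58

97/58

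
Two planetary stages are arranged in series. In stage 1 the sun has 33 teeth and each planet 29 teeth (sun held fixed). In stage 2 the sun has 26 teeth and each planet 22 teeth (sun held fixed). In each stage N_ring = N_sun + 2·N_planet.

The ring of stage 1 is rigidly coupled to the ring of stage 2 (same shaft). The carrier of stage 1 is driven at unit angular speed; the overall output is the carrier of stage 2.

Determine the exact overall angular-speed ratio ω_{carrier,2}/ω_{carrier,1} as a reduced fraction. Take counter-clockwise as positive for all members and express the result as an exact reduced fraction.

155/156

Stage 1: N_ring = 33 + 2·29 = 91
Stage 1: 33(ω_s−ω_c) = −91(ω_r−ω_c),  ω_s=0, ω_c=1
Stage 1: ω_r = 1 − (33/91)(0−1) = 124/91
  ⇒ ω_r¹/ω_c¹ = 124/91
Stage 2: N_ring = 26 + 2·22 = 70
Stage 2: 26(ω_s−ω_c) = −70(ω_r−ω_c),  ω_s=0, ω_r=1
Stage 2: 26(0−ω_c) = −70(1−ω_c)  ⇒  96ω_c = 70  ⇒  ω_c = 35/48
  ⇒ ω_c²/ω_r² = 35/48
Coupling ω_r² = ω_r¹ ⇒ overall = 124/91 × 35/48 = 155/156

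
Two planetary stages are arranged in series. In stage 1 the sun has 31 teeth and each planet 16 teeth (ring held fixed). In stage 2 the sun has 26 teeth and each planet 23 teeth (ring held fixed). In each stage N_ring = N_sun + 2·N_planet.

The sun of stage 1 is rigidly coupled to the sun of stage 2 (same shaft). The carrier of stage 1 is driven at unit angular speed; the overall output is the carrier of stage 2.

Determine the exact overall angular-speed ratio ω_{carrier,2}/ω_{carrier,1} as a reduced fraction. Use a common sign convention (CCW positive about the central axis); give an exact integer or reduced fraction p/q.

1222/1519

Stage 1: N_ring = 31 + 2·16 = 63
Stage 1: 31(ω_s−ω_c) = −63(ω_r−ω_c),  ω_r=0, ω_c=1
Stage 1: ω_s = 1 − (63/31)(0−1) = 94/31
  ⇒ ω_s¹/ω_c¹ = 94/31
Stage 2: N_ring = 26 + 2·23 = 72
Stage 2: 26(ω_s−ω_c) = −72(ω_r−ω_c),  ω_r=0, ω_s=1
Stage 2: 26(1−ω_c) = −72(0−ω_c)  ⇒  98ω_c = 26  ⇒  ω_c = 13/49
  ⇒ ω_c²/ω_s² = 13/49
Coupling ω_s² = ω_s¹ ⇒ overall = 94/31 × 13/49 = 1222/1519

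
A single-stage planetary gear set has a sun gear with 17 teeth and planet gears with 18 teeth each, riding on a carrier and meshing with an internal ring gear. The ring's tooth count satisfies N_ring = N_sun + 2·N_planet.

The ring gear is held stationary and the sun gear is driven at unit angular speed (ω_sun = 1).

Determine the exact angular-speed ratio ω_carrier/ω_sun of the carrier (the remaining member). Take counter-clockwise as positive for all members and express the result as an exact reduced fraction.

17/70

N_ring = 17 + 2·18 = 53
17(ω_s−ω_c) = −53(ω_r−ω_c),  ω_r=0, ω_s=1
17(1−ω_c) = −53(0−ω_c)  ⇒  70ω_c = 17  ⇒  ω_c = 17/70
ω_c/ω_s = 17/70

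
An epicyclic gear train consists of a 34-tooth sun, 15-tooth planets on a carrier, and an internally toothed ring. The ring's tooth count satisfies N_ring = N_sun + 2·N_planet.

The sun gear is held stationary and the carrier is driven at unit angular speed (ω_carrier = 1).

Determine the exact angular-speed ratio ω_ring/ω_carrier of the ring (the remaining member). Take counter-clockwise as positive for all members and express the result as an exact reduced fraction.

49/32

N_ring = 34 + 2·15 = 64
34(ω_s−ω_c) = −64(ω_r−ω_c),  ω_s=0, ω_c=1
ω_r = 1 − (34/64)(0−1) = 49/32
ω_r/ω_c = 49/32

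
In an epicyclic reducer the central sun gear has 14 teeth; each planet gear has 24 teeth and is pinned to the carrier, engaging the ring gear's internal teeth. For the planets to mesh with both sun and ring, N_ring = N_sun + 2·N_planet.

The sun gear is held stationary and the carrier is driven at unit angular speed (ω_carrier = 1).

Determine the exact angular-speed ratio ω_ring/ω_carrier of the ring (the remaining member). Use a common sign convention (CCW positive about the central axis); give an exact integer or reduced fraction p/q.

38/31

N_ring = 14 + 2·24 = 62
14(ω_s−ω_c) = −62(ω_r−ω_c),  ω_s=0, ω_c=1
ω_r = 1 − (14/62)(0−1) = 38/31
ω_r/ω_c = 38/31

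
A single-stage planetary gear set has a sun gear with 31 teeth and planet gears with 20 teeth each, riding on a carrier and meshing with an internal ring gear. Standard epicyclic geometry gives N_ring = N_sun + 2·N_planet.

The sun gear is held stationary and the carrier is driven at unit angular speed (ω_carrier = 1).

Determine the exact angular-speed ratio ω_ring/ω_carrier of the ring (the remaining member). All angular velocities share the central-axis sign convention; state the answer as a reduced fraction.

N_ring = 31 + 2·20 = 71
31(ω_s−ω_c) = −71(ω_r−ω_c),  ω_s=0, ω_c=1
ω_r = 1 − (31/71)(0−1) = 102/71
ω_r/ω_c = 102/71

102/71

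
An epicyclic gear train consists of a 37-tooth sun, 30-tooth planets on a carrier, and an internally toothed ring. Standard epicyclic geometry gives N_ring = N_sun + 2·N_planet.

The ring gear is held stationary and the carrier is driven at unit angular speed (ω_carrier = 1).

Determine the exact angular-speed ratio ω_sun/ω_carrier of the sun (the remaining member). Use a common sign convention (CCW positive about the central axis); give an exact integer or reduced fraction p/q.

N_ring = 37 + 2·30 = 97
37(ω_s−ω_c) = −97(ω_r−ω_c),  ω_r=0, ω_c=1
ω_s = 1 − (97/37)(0−1) = 134/37
ω_s/ω_c = 134/37

134/37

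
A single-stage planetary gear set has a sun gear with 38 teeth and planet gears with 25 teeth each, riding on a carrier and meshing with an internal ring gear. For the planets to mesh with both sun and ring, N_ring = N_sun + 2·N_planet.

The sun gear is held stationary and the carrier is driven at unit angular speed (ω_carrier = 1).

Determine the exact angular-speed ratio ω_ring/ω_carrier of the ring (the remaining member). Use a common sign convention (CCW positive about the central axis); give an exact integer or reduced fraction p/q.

63/44

N_ring = 38 + 2·25 = 88
38(ω_s−ω_c) = −88(ω_r−ω_c),  ω_s=0, ω_c=1
ω_r = 1 − (38/88)(0−1) = 63/44
ω_r/ω_c = 63/44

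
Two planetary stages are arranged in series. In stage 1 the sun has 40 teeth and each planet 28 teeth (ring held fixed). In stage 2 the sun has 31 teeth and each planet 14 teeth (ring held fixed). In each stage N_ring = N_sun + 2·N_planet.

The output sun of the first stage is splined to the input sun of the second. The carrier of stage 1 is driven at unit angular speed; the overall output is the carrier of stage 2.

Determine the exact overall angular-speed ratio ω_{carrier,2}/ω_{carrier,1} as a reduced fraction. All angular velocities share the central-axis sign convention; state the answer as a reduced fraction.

Stage 1: N_ring = 40 + 2·28 = 96
Stage 1: 40(ω_s−ω_c) = −96(ω_r−ω_c),  ω_r=0, ω_c=1
Stage 1: ω_s = 1 − (96/40)(0−1) = 17/5
  ⇒ ω_s¹/ω_c¹ = 17/5
Stage 2: N_ring = 31 + 2·14 = 59
Stage 2: 31(ω_s−ω_c) = −59(ω_r−ω_c),  ω_r=0, ω_s=1
Stage 2: 31(1−ω_c) = −59(0−ω_c)  ⇒  90ω_c = 31  ⇒  ω_c = 31/90
  ⇒ ω_c²/ω_s² = 31/90
Coupling ω_s² = ω_s¹ ⇒ overall = 17/5 × 31/90 = 527/450

527/450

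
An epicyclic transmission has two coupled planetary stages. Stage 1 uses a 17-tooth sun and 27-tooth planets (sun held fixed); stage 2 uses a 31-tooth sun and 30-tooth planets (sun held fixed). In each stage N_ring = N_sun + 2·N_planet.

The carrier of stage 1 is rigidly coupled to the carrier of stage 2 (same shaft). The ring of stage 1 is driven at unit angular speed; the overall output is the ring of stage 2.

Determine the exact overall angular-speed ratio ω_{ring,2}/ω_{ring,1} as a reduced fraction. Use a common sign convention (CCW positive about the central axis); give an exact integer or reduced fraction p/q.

Stage 1: N_ring = 17 + 2·27 = 71
Stage 1: 17(ω_s−ω_c) = −71(ω_r−ω_c),  ω_s=0, ω_r=1
Stage 1: 17(0−ω_c) = −71(1−ω_c)  ⇒  88ω_c = 71  ⇒  ω_c = 71/88
  ⇒ ω_c¹/ω_r¹ = 71/88
Stage 2: N_ring = 31 + 2·30 = 91
Stage 2: 31(ω_s−ω_c) = −91(ω_r−ω_c),  ω_s=0, ω_c=1
Stage 2: ω_r = 1 − (31/91)(0−1) = 122/91
  ⇒ ω_r²/ω_c² = 122/91
Coupling ω_c² = ω_c¹ ⇒ overall = 71/88 × 122/91 = 4331/4004

4331/4004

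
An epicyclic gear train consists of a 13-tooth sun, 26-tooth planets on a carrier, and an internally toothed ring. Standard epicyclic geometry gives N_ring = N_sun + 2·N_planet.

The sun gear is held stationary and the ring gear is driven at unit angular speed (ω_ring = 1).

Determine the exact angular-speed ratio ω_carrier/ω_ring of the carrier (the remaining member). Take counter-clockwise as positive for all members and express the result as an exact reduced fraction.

N_ring = 13 + 2·26 = 65
13(ω_s−ω_c) = −65(ω_r−ω_c),  ω_s=0, ω_r=1
13(0−ω_c) = −65(1−ω_c)  ⇒  78ω_c = 65  ⇒  ω_c = 5/6
ω_c/ω_r = 5/6

5/6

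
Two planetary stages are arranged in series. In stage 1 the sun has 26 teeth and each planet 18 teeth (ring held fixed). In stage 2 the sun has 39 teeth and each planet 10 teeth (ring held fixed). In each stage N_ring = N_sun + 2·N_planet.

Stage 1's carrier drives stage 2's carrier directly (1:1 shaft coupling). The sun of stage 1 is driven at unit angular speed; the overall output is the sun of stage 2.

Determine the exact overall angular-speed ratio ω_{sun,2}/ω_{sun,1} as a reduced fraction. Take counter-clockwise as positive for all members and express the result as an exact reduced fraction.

49/66

Stage 1: N_ring = 26 + 2·18 = 62
Stage 1: 26(ω_s−ω_c) = −62(ω_r−ω_c),  ω_r=0, ω_s=1
Stage 1: 26(1−ω_c) = −62(0−ω_c)  ⇒  88ω_c = 26  ⇒  ω_c = 13/44
  ⇒ ω_c¹/ω_s¹ = 13/44
Stage 2: N_ring = 39 + 2·10 = 59
Stage 2: 39(ω_s−ω_c) = −59(ω_r−ω_c),  ω_r=0, ω_c=1
Stage 2: ω_s = 1 − (59/39)(0−1) = 98/39
  ⇒ ω_s²/ω_c² = 98/39
Coupling ω_c² = ω_c¹ ⇒ overall = 13/44 × 98/39 = 49/66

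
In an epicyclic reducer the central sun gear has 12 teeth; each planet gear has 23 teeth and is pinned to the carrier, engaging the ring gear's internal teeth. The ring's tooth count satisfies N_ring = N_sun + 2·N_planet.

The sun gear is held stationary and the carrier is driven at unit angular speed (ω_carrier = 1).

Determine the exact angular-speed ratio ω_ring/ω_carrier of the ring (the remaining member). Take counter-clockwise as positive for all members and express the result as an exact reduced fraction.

35/29

N_ring = 12 + 2·23 = 58
12(ω_s−ω_c) = −58(ω_r−ω_c),  ω_s=0, ω_c=1
ω_r = 1 − (12/58)(0−1) = 35/29
ω_r/ω_c = 35/29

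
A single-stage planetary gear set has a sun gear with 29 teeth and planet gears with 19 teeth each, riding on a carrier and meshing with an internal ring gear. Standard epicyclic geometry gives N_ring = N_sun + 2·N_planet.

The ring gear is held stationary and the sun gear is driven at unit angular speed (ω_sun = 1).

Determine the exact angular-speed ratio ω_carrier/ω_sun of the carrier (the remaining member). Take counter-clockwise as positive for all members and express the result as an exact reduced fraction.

N_ring = 29 + 2·19 = 67
29(ω_s−ω_c) = −67(ω_r−ω_c),  ω_r=0, ω_s=1
29(1−ω_c) = −67(0−ω_c)  ⇒  96ω_c = 29  ⇒  ω_c = 29/96
ω_c/ω_s = 29/96

29/96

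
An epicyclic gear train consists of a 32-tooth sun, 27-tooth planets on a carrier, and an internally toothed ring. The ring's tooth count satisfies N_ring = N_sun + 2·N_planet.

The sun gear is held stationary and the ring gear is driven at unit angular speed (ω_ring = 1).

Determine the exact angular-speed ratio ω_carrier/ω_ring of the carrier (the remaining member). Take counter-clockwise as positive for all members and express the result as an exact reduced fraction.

43/59

N_ring = 32 + 2·27 = 86
32(ω_s−ω_c) = −86(ω_r−ω_c),  ω_s=0, ω_r=1
32(0−ω_c) = −86(1−ω_c)  ⇒  118ω_c = 86  ⇒  ω_c = 43/59
ω_c/ω_r = 43/59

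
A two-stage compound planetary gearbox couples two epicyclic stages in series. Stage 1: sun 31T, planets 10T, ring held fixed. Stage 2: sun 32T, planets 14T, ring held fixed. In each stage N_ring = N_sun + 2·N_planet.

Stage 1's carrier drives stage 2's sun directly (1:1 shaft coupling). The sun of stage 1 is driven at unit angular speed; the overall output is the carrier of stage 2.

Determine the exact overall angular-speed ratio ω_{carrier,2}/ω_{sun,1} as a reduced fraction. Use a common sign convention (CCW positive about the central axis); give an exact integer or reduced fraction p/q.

Stage 1: N_ring = 31 + 2·10 = 51
Stage 1: 31(ω_s−ω_c) = −51(ω_r−ω_c),  ω_r=0, ω_s=1
Stage 1: 31(1−ω_c) = −51(0−ω_c)  ⇒  82ω_c = 31  ⇒  ω_c = 31/82
  ⇒ ω_c¹/ω_s¹ = 31/82
Stage 2: N_ring = 32 + 2·14 = 60
Stage 2: 32(ω_s−ω_c) = −60(ω_r−ω_c),  ω_r=0, ω_s=1
Stage 2: 32(1−ω_c) = −60(0−ω_c)  ⇒  92ω_c = 32  ⇒  ω_c = 8/23
  ⇒ ω_c²/ω_s² = 8/23
Coupling ω_s² = ω_c¹ ⇒ overall = 31/82 × 8/23 = 124/943

124/943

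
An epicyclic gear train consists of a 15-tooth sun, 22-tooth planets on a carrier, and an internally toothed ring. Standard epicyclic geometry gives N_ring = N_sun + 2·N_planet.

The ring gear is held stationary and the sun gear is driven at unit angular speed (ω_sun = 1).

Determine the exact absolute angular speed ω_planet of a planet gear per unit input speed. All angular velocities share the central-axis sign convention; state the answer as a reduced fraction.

N_ring = 15 + 2·22 = 59
15(ω_s−ω_c) = −59(ω_r−ω_c),  ω_r=0, ω_s=1
15(1−ω_c) = −59(0−ω_c)  ⇒  74ω_c = 15  ⇒  ω_c = 15/74
sun–planet: 15·(1−15/74) = −22·(ω_p−ω_c)  ⇒  ω_p−ω_c = −(15/22)·(59/74) = -885/1628
ω_p = 15/74 − 885/1628 = -15/44

-15/44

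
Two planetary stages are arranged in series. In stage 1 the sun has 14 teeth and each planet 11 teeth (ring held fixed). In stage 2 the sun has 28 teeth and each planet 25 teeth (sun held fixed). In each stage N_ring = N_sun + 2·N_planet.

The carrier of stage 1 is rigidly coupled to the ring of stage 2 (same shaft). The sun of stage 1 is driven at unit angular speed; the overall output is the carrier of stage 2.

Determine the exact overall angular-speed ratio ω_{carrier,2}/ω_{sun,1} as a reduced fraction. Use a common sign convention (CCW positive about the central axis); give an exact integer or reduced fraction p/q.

273/1325

Stage 1: N_ring = 14 + 2·11 = 36
Stage 1: 14(ω_s−ω_c) = −36(ω_r−ω_c),  ω_r=0, ω_s=1
Stage 1: 14(1−ω_c) = −36(0−ω_c)  ⇒  50ω_c = 14  ⇒  ω_c = 7/25
  ⇒ ω_c¹/ω_s¹ = 7/25
Stage 2: N_ring = 28 + 2·25 = 78
Stage 2: 28(ω_s−ω_c) = −78(ω_r−ω_c),  ω_s=0, ω_r=1
Stage 2: 28(0−ω_c) = −78(1−ω_c)  ⇒  106ω_c = 78  ⇒  ω_c = 39/53
  ⇒ ω_c²/ω_r² = 39/53
Coupling ω_r² = ω_c¹ ⇒ overall = 7/25 × 39/53 = 273/1325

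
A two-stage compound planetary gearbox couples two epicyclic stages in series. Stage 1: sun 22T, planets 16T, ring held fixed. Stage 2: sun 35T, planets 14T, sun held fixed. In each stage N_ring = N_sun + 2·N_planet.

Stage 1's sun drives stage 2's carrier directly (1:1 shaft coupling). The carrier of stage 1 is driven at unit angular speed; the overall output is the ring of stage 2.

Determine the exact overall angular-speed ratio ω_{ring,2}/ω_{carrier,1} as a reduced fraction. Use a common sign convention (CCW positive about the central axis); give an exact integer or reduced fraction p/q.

532/99

Stage 1: N_ring = 22 + 2·16 = 54
Stage 1: 22(ω_s−ω_c) = −54(ω_r−ω_c),  ω_r=0, ω_c=1
Stage 1: ω_s = 1 − (54/22)(0−1) = 38/11
  ⇒ ω_s¹/ω_c¹ = 38/11
Stage 2: N_ring = 35 + 2·14 = 63
Stage 2: 35(ω_s−ω_c) = −63(ω_r−ω_c),  ω_s=0, ω_c=1
Stage 2: ω_r = 1 − (35/63)(0−1) = 14/9
  ⇒ ω_r²/ω_c² = 14/9
Coupling ω_c² = ω_s¹ ⇒ overall = 38/11 × 14/9 = 532/99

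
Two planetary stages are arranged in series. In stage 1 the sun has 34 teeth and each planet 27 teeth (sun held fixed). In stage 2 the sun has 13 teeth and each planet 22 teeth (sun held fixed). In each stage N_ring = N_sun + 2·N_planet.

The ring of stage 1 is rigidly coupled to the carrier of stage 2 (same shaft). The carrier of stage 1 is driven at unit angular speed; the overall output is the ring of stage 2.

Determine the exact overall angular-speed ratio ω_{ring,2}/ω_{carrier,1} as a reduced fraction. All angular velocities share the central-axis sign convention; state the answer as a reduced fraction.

Stage 1: N_ring = 34 + 2·27 = 88
Stage 1: 34(ω_s−ω_c) = −88(ω_r−ω_c),  ω_s=0, ω_c=1
Stage 1: ω_r = 1 − (34/88)(0−1) = 61/44
  ⇒ ω_r¹/ω_c¹ = 61/44
Stage 2: N_ring = 13 + 2·22 = 57
Stage 2: 13(ω_s−ω_c) = −57(ω_r−ω_c),  ω_s=0, ω_c=1
Stage 2: ω_r = 1 − (13/57)(0−1) = 70/57
  ⇒ ω_r²/ω_c² = 70/57
Coupling ω_c² = ω_r¹ ⇒ overall = 61/44 × 70/57 = 2135/1254

2135/1254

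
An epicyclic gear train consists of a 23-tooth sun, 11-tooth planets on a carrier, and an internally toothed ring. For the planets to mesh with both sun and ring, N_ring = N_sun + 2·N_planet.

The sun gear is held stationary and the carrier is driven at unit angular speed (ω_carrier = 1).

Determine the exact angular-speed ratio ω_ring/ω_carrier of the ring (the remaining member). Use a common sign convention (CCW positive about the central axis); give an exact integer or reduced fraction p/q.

N_ring = 23 + 2·11 = 45
23(ω_s−ω_c) = −45(ω_r−ω_c),  ω_s=0, ω_c=1
ω_r = 1 − (23/45)(0−1) = 68/45
ω_r/ω_c = 68/45

68/45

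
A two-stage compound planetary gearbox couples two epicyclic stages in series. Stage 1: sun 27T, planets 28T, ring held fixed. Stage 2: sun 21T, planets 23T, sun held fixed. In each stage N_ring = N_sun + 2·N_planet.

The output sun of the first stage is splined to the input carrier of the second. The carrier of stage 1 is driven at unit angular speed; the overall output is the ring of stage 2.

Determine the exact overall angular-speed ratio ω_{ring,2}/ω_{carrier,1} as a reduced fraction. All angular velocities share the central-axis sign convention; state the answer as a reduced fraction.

Stage 1: N_ring = 27 + 2·28 = 83
Stage 1: 27(ω_s−ω_c) = −83(ω_r−ω_c),  ω_r=0, ω_c=1
Stage 1: ω_s = 1 − (83/27)(0−1) = 110/27
  ⇒ ω_s¹/ω_c¹ = 110/27
Stage 2: N_ring = 21 + 2·23 = 67
Stage 2: 21(ω_s−ω_c) = −67(ω_r−ω_c),  ω_s=0, ω_c=1
Stage 2: ω_r = 1 − (21/67)(0−1) = 88/67
  ⇒ ω_r²/ω_c² = 88/67
Coupling ω_c² = ω_s¹ ⇒ overall = 110/27 × 88/67 = 9680/1809

9680/1809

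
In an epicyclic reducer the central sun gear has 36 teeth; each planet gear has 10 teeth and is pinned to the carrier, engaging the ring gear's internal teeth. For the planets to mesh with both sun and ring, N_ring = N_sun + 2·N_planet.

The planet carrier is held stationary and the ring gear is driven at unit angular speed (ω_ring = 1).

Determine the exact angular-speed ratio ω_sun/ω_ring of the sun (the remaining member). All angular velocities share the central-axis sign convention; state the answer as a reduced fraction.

N_ring = 36 + 2·10 = 56
36(ω_s−ω_c) = −56(ω_r−ω_c),  ω_c=0, ω_r=1
ω_s = 0 − (56/36)(1−0) = -14/9
ω_s/ω_r = -14/9

-14/9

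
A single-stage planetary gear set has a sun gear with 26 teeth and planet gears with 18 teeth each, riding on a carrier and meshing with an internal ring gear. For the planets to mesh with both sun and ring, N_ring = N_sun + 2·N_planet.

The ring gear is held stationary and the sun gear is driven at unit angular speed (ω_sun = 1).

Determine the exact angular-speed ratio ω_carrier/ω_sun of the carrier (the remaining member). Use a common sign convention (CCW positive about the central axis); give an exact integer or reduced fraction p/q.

N_ring = 26 + 2·18 = 62
26(ω_s−ω_c) = −62(ω_r−ω_c),  ω_r=0, ω_s=1
26(1−ω_c) = −62(0−ω_c)  ⇒  88ω_c = 26  ⇒  ω_c = 13/44
ω_c/ω_s = 13/44

13/44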